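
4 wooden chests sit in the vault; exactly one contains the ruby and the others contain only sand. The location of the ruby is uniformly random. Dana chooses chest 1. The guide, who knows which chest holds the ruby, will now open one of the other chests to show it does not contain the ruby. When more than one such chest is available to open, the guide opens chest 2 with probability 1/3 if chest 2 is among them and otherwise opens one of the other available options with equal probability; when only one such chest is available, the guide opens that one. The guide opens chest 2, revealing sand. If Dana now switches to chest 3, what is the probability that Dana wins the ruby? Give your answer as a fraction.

Apply Bayes' rule, conditioning on where the ruby actually is.
If it is in any of chests 1, 3, and 4 (prior 1/4 each): chest 2 is available, opened with probability 1/3; weight (1/4)·(1/3) = 1/12 each.
If it is in chest 2 (prior 1/4): the guide opened chest 2, so this case is ruled out; weight (1/4)·0 = 0.
The weights sum to 1/4.
So P(the ruby in chest 3 | the guide opened chest 2) = (1/12) / (1/4) = 1/3.

1/3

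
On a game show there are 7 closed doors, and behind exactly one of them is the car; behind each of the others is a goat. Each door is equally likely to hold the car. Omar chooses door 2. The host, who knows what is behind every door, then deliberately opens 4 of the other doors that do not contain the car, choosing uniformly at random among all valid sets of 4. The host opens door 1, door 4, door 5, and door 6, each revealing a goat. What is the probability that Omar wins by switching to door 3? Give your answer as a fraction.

Apply Bayes' rule, conditioning on where the car actually is.
If it is behind any of doors 1, 4, 5, and 6 (prior 1/7 each): that door was opened and seen not to hold the prize — ruled out; weight (1/7)·0 = 0 each.
If it is behind door 2 (prior 1/7): the host has 15 equally likely choices, so probability 1/15; weight (1/7)·(1/15) = 1/105.
If it is behind either of doors 3 and 7 (prior 1/7 each): the host has 5 equally likely choices, so probability 1/5; weight (1/7)·(1/5) = 1/35 each.
The weights sum to 1/15.
So P(the car behind door 3 | the host opened door 1, door 4, door 5, and door 6) = (1/35) / (1/15) = 3/7.

3/7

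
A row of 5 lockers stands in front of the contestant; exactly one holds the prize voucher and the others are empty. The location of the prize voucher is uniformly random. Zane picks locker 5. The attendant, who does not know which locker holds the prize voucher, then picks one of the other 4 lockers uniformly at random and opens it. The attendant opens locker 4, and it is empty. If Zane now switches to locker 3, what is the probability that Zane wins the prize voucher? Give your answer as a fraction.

Condition on the true location of the prize voucher.
If it is in any of lockers 1, 2, 3, and 5 (prior 1/5 each): the attendant picks locker 4 with probability 1/4 regardless, and it is not the prize; weight (1/5)·(1/4) = 1/20 each.
If it is in locker 4 (prior 1/5): the attendant opened locker 4, so this case is ruled out; weight (1/5)·0 = 0.
The weights sum to 1/5.
So P(the prize voucher in locker 3 | the attendant opened locker 4) = (1/20) / (1/5) = 1/4.

1/4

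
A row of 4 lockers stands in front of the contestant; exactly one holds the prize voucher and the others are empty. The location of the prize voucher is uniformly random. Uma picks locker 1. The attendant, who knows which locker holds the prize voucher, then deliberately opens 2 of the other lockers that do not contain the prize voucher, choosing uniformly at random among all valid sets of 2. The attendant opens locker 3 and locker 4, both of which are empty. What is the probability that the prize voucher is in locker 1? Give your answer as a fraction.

1/4

Condition on the true location of the prize voucher.
If it is in locker 1 (prior 1/4): the attendant has 3 equally likely choices, so probability 1/3; weight (1/4)·(1/3) = 1/12.
If it is in locker 2 (prior 1/4): the attendant has no choice, probability 1; weight (1/4)·1 = 1/4.
If it is in either of lockers 3 and 4 (prior 1/4 each): that locker was opened and seen not to hold the prize — ruled out; weight (1/4)·0 = 0 each.
The weights sum to 1/3.
So P(the prize voucher in locker 1 | the attendant opened locker 3 and locker 4) = (1/12) / (1/3) = 1/4.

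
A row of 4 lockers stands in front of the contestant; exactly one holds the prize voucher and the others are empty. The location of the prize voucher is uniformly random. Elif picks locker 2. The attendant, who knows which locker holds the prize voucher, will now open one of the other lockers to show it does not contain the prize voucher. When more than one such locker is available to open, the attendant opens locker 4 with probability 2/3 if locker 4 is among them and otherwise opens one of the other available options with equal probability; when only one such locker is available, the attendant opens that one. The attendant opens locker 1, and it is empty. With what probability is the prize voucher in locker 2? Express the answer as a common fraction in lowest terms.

1/6

Consider each possible location of the prize voucher in turn.
If it is in locker 1 (prior 1/4): the attendant opened locker 1, so this case is ruled out; weight (1/4)·0 = 0.
If it is in locker 2 (prior 1/4): locker 4 is available but not opened; locker 1 gets probability (1 − 2/3)/2 = 1/6; weight (1/4)·(1/6) = 1/24.
If it is in locker 3 (prior 1/4): locker 4 is available but not opened, probability 1/3; weight (1/4)·(1/3) = 1/12.
If it is in locker 4 (prior 1/4): locker 4 holds the prize so is unavailable; the attendant chooses uniformly among the 2 others, probability 1/2; weight (1/4)·(1/2) = 1/8.
The weights sum to 1/4.
So P(the prize voucher in locker 2 | the attendant opened locker 1) = (1/24) / (1/4) = 1/6.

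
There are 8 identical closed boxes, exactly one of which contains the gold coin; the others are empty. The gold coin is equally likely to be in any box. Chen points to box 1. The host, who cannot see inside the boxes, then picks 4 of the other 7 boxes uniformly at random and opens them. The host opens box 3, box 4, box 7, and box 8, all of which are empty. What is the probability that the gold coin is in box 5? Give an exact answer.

Condition on the true location of the gold coin.
If it is in any of boxes 1, 2, 5, and 6 (prior 1/8 each): the host picks exactly this set with probability 1/35 regardless, and none is the prize; weight (1/8)·(1/35) = 1/280 each.
If it is in any of boxes 3, 4, 7, and 8 (prior 1/8 each): that box was opened and seen not to hold the prize — ruled out; weight (1/8)·0 = 0 each.
The weights sum to 1/70.
So P(the gold coin in box 5 | the host opened box 3, box 4, box 7, and box 8) = (1/280) / (1/70) = 1/4.

1/4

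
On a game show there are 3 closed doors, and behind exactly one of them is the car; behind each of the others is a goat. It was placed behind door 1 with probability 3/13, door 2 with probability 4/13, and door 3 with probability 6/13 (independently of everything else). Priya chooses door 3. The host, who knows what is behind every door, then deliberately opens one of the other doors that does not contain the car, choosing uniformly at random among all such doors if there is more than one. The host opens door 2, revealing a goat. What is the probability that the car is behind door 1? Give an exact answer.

1/2

Apply Bayes' rule, conditioning on where the car actually is.
If it is behind door 1 (prior 3/13): the host has no choice, probability 1; weight (3/13)·1 = 3/13.
If it is behind door 2 (prior 4/13): the host opened door 2, so this case is ruled out; weight (4/13)·0 = 0.
If it is behind door 3 (prior 6/13): the host has 2 equally likely choices, so probability 1/2; weight (6/13)·(1/2) = 3/13.
The weights sum to 6/13.
So P(the car behind door 1 | the host opened door 2) = (3/13) / (6/13) = 1/2.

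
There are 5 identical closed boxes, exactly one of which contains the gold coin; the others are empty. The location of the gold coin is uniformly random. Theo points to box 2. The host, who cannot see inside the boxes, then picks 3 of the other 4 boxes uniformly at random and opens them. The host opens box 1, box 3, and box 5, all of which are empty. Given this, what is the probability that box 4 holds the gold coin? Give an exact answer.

1/2

Consider each possible location of the gold coin in turn.
If it is in any of boxes 1, 3, and 5 (prior 1/5 each): that box was opened and seen not to hold the prize — ruled out; weight (1/5)·0 = 0 each.
If it is in either of boxes 2 and 4 (prior 1/5 each): the host picks exactly this set with probability 1/4 regardless, and none is the prize; weight (1/5)·(1/4) = 1/20 each.
The weights sum to 1/10.
So P(the gold coin in box 4 | the host opened box 1, box 3, and box 5) = (1/20) / (1/10) = 1/2.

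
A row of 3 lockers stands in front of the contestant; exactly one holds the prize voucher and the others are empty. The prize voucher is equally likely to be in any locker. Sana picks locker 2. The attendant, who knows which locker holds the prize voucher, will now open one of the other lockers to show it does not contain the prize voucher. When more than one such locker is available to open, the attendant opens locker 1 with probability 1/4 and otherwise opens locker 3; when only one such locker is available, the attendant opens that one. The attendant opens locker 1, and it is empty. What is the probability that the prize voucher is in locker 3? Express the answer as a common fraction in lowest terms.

Condition on the true location of the prize voucher.
If it is in locker 1 (prior 1/3): the attendant opened locker 1, so this case is ruled out; weight (1/3)·0 = 0.
If it is in locker 2 (prior 1/3): locker 1 is available, opened with probability 1/4; weight (1/3)·(1/4) = 1/12.
If it is in locker 3 (prior 1/3): only locker 1 is available, probability 1; weight (1/3)·1 = 1/3.
The weights sum to 5/12.
So P(the prize voucher in locker 3 | the attendant opened locker 1) = (1/3) / (5/12) = 4/5.

4/5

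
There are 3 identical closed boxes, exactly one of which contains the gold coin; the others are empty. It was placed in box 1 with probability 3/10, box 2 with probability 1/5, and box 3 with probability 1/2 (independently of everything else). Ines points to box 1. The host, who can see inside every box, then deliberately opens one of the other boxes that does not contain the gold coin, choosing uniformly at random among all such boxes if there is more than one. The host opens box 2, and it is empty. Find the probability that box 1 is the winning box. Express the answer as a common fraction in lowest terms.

3/13

Consider each possible location of the gold coin in turn.
If it is in box 1 (prior 3/10): the host has 2 equally likely choices, so probability 1/2; weight (3/10)·(1/2) = 3/20.
If it is in box 2 (prior 1/5): the host opened box 2, so this case is ruled out; weight (1/5)·0 = 0.
If it is in box 3 (prior 1/2): the host has no choice, probability 1; weight (1/2)·1 = 1/2.
The weights sum to 13/20.
So P(the gold coin in box 1 | the host opened box 2) = (3/20) / (13/20) = 3/13.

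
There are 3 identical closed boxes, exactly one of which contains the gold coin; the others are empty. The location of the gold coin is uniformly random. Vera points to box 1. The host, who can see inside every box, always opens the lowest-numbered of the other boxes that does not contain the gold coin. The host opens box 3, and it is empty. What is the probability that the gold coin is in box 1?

Condition on the true location of the gold coin.
If it is in box 1 (prior 1/3): the host would have opened box 2 instead, probability 0; weight (1/3)·0 = 0.
If it is in box 2 (prior 1/3): box 3 is the lowest-numbered option available, probability 1; weight (1/3)·1 = 1/3.
If it is in box 3 (prior 1/3): the host opened box 3, so this case is ruled out; weight (1/3)·0 = 0.
The weights sum to 1/3.
So P(the gold coin in box 1 | the host opened box 3) = 0 / (1/3) = 0.

0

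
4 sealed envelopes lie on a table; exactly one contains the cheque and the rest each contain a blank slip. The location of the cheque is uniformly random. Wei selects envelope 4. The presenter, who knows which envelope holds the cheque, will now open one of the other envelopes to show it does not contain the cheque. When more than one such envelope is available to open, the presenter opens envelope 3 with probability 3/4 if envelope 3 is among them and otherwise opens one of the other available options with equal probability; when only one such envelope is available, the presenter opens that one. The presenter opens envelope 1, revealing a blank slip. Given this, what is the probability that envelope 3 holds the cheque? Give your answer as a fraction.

Apply Bayes' rule, conditioning on where the cheque actually is.
If it is in envelope 1 (prior 1/4): the presenter opened envelope 1, so this case is ruled out; weight (1/4)·0 = 0.
If it is in envelope 2 (prior 1/4): envelope 3 is available but not opened, probability 1/4; weight (1/4)·(1/4) = 1/16.
If it is in envelope 3 (prior 1/4): envelope 3 holds the prize so is unavailable; the presenter chooses uniformly among the 2 others, probability 1/2; weight (1/4)·(1/2) = 1/8.
If it is in envelope 4 (prior 1/4): envelope 3 is available but not opened; envelope 1 gets probability (1 − 3/4)/2 = 1/8; weight (1/4)·(1/8) = 1/32.
The weights sum to 7/32.
So P(the cheque in envelope 3 | the presenter opened envelope 1) = (1/8) / (7/32) = 4/7.

4/7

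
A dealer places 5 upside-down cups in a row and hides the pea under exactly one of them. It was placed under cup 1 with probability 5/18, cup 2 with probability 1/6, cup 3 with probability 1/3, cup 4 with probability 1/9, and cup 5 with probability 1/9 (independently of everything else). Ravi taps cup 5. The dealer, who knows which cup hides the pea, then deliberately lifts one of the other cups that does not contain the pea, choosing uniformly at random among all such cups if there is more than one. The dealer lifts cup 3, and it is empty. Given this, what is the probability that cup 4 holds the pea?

Consider each possible location of the pea in turn.
If it is under cup 1 (prior 5/18): the dealer has 3 equally likely choices, so probability 1/3; weight (5/18)·(1/3) = 5/54.
If it is under cup 2 (prior 1/6): the dealer has 3 equally likely choices, so probability 1/3; weight (1/6)·(1/3) = 1/18.
If it is under cup 3 (prior 1/3): the dealer opened cup 3, so this case is ruled out; weight (1/3)·0 = 0.
If it is under cup 4 (prior 1/9): the dealer has 3 equally likely choices, so probability 1/3; weight (1/9)·(1/3) = 1/27.
If it is under cup 5 (prior 1/9): the dealer has 4 equally likely choices, so probability 1/4; weight (1/9)·(1/4) = 1/36.
The weights sum to 23/108.
So P(the pea under cup 4 | the dealer opened cup 3) = (1/27) / (23/108) = 4/23.

4/23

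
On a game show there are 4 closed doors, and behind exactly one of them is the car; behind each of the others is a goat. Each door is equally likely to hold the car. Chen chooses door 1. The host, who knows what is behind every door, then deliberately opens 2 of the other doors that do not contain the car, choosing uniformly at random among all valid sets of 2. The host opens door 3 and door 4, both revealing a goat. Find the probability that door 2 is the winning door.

3/4

Consider each possible location of the car in turn.
If it is behind door 1 (prior 1/4): the host has 3 equally likely choices, so probability 1/3; weight (1/4)·(1/3) = 1/12.
If it is behind door 2 (prior 1/4): the host has no choice, probability 1; weight (1/4)·1 = 1/4.
If it is behind either of doors 3 and 4 (prior 1/4 each): that door was opened and seen not to hold the prize — ruled out; weight (1/4)·0 = 0 each.
The weights sum to 1/3.
So P(the car behind door 2 | the host opened door 3 and door 4) = (1/4) / (1/3) = 3/4.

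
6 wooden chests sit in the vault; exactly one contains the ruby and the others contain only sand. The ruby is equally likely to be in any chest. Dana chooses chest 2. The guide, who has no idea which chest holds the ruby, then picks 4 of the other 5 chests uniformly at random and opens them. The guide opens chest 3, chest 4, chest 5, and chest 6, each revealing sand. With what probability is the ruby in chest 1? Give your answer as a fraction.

Consider each possible location of the ruby in turn.
If it is in either of chests 1 and 2 (prior 1/6 each): the guide picks exactly this set with probability 1/5 regardless, and none is the prize; weight (1/6)·(1/5) = 1/30 each.
If it is in any of chests 3, 4, 5, and 6 (prior 1/6 each): that chest was opened and seen not to hold the prize — ruled out; weight (1/6)·0 = 0 each.
The weights sum to 1/15.
So P(the ruby in chest 1 | the guide opened chest 3, chest 4, chest 5, and chest 6) = (1/30) / (1/15) = 1/2.

1/2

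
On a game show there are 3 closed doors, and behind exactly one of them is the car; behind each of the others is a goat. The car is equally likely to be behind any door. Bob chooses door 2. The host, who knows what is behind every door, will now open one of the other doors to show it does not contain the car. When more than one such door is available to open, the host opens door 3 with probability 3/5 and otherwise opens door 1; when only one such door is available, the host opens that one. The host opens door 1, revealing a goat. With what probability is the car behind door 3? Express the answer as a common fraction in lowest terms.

5/7

Condition on the true location of the car.
If it is behind door 1 (prior 1/3): the host opened door 1, so this case is ruled out; weight (1/3)·0 = 0.
If it is behind door 2 (prior 1/3): door 3 is available but not opened, probability 2/5; weight (1/3)·(2/5) = 2/15.
If it is behind door 3 (prior 1/3): only door 1 is available, probability 1; weight (1/3)·1 = 1/3.
The weights sum to 7/15.
So P(the car behind door 3 | the host opened door 1) = (1/3) / (7/15) = 5/7.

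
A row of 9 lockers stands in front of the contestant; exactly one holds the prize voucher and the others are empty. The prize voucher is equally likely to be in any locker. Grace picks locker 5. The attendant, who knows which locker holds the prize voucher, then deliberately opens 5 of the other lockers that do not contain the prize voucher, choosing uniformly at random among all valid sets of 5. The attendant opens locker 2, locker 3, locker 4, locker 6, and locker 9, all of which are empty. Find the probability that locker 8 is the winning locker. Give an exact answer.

Apply Bayes' rule, conditioning on where the prize voucher actually is.
If it is in any of lockers 1, 7, and 8 (prior 1/9 each): the attendant has 21 equally likely choices, so probability 1/21; weight (1/9)·(1/21) = 1/189 each.
If it is in any of lockers 2, 3, 4, 6, and 9 (prior 1/9 each): that locker was opened and seen not to hold the prize — ruled out; weight (1/9)·0 = 0 each.
If it is in locker 5 (prior 1/9): the attendant has 56 equally likely choices, so probability 1/56; weight (1/9)·(1/56) = 1/504.
The weights sum to 1/56.
So P(the prize voucher in locker 8 | the attendant opened locker 2, locker 3, locker 4, locker 6, and locker 9) = (1/189) / (1/56) = 8/27.

8/27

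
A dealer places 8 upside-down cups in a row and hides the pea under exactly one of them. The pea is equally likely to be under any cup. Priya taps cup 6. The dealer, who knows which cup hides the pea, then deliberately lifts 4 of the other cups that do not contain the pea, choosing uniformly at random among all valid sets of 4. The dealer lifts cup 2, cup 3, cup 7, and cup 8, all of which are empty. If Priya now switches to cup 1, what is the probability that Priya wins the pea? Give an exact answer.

Condition on the true location of the pea.
If it is under any of cups 1, 4, and 5 (prior 1/8 each): the dealer has 15 equally likely choices, so probability 1/15; weight (1/8)·(1/15) = 1/120 each.
If it is under any of cups 2, 3, 7, and 8 (prior 1/8 each): that cup was opened and seen not to hold the prize — ruled out; weight (1/8)·0 = 0 each.
If it is under cup 6 (prior 1/8): the dealer has 35 equally likely choices, so probability 1/35; weight (1/8)·(1/35) = 1/280.
The weights sum to 1/35.
So P(the pea under cup 1 | the dealer opened cup 2, cup 3, cup 7, and cup 8) = (1/120) / (1/35) = 7/24.

7/24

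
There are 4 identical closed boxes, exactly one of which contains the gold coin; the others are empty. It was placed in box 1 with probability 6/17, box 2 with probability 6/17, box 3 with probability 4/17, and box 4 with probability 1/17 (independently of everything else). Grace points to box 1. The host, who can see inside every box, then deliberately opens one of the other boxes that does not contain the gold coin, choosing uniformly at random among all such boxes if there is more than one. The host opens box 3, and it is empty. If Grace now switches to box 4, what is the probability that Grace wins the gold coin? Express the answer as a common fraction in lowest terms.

Condition on the true location of the gold coin.
If it is in box 1 (prior 6/17): the host has 3 equally likely choices, so probability 1/3; weight (6/17)·(1/3) = 2/17.
If it is in box 2 (prior 6/17): the host has 2 equally likely choices, so probability 1/2; weight (6/17)·(1/2) = 3/17.
If it is in box 3 (prior 4/17): the host opened box 3, so this case is ruled out; weight (4/17)·0 = 0.
If it is in box 4 (prior 1/17): the host has 2 equally likely choices, so probability 1/2; weight (1/17)·(1/2) = 1/34.
The weights sum to 11/34.
So P(the gold coin in box 4 | the host opened box 3) = (1/34) / (11/34) = 1/11.

1/11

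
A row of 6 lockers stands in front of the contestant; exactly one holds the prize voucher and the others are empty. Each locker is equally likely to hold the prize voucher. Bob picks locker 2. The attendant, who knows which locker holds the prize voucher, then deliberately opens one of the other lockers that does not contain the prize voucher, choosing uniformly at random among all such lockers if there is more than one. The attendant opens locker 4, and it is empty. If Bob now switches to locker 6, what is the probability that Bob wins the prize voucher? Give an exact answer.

5/24

Condition on the true location of the prize voucher.
If it is in any of lockers 1, 3, 5, and 6 (prior 1/6 each): the attendant has 4 equally likely choices, so probability 1/4; weight (1/6)·(1/4) = 1/24 each.
If it is in locker 2 (prior 1/6): the attendant has 5 equally likely choices, so probability 1/5; weight (1/6)·(1/5) = 1/30.
If it is in locker 4 (prior 1/6): the attendant opened locker 4, so this case is ruled out; weight (1/6)·0 = 0.
The weights sum to 1/5.
So P(the prize voucher in locker 6 | the attendant opened locker 4) = (1/24) / (1/5) = 5/24.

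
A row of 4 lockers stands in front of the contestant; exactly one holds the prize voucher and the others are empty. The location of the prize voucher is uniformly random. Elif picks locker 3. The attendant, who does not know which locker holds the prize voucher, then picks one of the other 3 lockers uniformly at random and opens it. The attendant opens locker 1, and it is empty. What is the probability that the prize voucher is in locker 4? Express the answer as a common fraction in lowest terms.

Because the attendant chose which locker to open without knowing where the prize voucher is, the choice is independent of the prize location. Learning that locker 1 does not hold the prize voucher simply rules out that one location and leaves the remaining 3 lockers still equally likely by symmetry.
So P(the prize voucher in locker 4) = 1/3.

1/3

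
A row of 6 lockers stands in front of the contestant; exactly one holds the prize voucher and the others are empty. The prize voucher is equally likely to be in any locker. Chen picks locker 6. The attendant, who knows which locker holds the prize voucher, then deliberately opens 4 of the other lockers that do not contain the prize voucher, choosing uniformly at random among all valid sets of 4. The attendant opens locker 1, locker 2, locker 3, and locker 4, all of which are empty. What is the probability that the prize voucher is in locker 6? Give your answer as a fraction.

Apply Bayes' rule, conditioning on where the prize voucher actually is.
If it is in any of lockers 1, 2, 3, and 4 (prior 1/6 each): that locker was opened and seen not to hold the prize — ruled out; weight (1/6)·0 = 0 each.
If it is in locker 5 (prior 1/6): the attendant has no choice, probability 1; weight (1/6)·1 = 1/6.
If it is in locker 6 (prior 1/6): the attendant has 5 equally likely choices, so probability 1/5; weight (1/6)·(1/5) = 1/30.
The weights sum to 1/5.
So P(the prize voucher in locker 6 | the attendant opened locker 1, locker 2, locker 3, and locker 4) = (1/30) / (1/5) = 1/6.

1/6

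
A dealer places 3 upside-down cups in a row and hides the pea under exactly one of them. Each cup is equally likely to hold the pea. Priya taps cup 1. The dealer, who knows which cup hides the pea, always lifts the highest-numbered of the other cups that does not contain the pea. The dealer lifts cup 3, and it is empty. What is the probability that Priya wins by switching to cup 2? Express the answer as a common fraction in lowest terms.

Consider each possible location of the pea in turn.
If it is under either of cups 1 and 2 (prior 1/3 each): cup 3 is the highest-numbered option available, probability 1; weight (1/3)·1 = 1/3 each.
If it is under cup 3 (prior 1/3): the dealer opened cup 3, so this case is ruled out; weight (1/3)·0 = 0.
The weights sum to 2/3.
So P(the pea under cup 2 | the dealer opened cup 3) = (1/3) / (2/3) = 1/2.

1/2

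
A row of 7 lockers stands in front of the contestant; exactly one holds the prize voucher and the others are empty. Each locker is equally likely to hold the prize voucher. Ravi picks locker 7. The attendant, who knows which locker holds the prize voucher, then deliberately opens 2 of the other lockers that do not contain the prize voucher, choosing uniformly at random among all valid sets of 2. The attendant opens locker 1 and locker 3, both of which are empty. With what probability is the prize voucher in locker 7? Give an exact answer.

1/7

Condition on the true location of the prize voucher.
If it is in either of lockers 1 and 3 (prior 1/7 each): that locker was opened and seen not to hold the prize — ruled out; weight (1/7)·0 = 0 each.
If it is in any of lockers 2, 4, 5, and 6 (prior 1/7 each): the attendant has 10 equally likely choices, so probability 1/10; weight (1/7)·(1/10) = 1/70 each.
If it is in locker 7 (prior 1/7): the attendant has 15 equally likely choices, so probability 1/15; weight (1/7)·(1/15) = 1/105.
The weights sum to 1/15.
So P(the prize voucher in locker 7 | the attendant opened locker 1 and locker 3) = (1/105) / (1/15) = 1/7.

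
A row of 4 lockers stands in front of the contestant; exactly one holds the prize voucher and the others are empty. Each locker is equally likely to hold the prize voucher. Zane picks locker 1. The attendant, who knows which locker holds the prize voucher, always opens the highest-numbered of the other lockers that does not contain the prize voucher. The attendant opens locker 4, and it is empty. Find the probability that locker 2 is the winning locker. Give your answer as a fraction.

Condition on the true location of the prize voucher.
If it is in any of lockers 1, 2, and 3 (prior 1/4 each): locker 4 is the highest-numbered option available, probability 1; weight (1/4)·1 = 1/4 each.
If it is in locker 4 (prior 1/4): the attendant opened locker 4, so this case is ruled out; weight (1/4)·0 = 0.
The weights sum to 3/4.
So P(the prize voucher in locker 2 | the attendant opened locker 4) = (1/4) / (3/4) = 1/3.

1/3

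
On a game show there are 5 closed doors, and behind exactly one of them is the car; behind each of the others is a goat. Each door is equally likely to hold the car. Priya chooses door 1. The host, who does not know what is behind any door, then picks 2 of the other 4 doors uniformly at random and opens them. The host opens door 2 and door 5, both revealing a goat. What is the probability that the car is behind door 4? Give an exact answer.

Because the host chose which doors to open without knowing where the car is, the choice is independent of the prize location. Learning that none of the 2 opened doors holds the car simply rules out those 2 locations and leaves the remaining 3 doors still equally likely by symmetry.
So P(the car behind door 4) = 1/3.

1/3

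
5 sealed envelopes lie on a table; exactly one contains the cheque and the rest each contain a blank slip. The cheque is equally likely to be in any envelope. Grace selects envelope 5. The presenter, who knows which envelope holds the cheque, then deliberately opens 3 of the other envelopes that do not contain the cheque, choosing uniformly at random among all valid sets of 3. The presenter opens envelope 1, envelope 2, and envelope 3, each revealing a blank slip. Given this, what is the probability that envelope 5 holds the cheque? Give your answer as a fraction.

1/5

Consider each possible location of the cheque in turn.
If it is in any of envelopes 1, 2, and 3 (prior 1/5 each): that envelope was opened and seen not to hold the prize — ruled out; weight (1/5)·0 = 0 each.
If it is in envelope 4 (prior 1/5): the presenter has no choice, probability 1; weight (1/5)·1 = 1/5.
If it is in envelope 5 (prior 1/5): the presenter has 4 equally likely choices, so probability 1/4; weight (1/5)·(1/4) = 1/20.
The weights sum to 1/4.
So P(the cheque in envelope 5 | the presenter opened envelope 1, envelope 2, and envelope 3) = (1/20) / (1/4) = 1/5.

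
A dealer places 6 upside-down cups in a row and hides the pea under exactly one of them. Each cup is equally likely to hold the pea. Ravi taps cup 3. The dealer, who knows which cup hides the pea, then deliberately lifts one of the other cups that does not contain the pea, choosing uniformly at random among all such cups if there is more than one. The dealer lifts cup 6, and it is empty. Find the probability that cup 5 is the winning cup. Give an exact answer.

5/24

Condition on the true location of the pea.
If it is under any of cups 1, 2, 4, and 5 (prior 1/6 each): the dealer has 4 equally likely choices, so probability 1/4; weight (1/6)·(1/4) = 1/24 each.
If it is under cup 3 (prior 1/6): the dealer has 5 equally likely choices, so probability 1/5; weight (1/6)·(1/5) = 1/30.
If it is under cup 6 (prior 1/6): the dealer opened cup 6, so this case is ruled out; weight (1/6)·0 = 0.
The weights sum to 1/5.
So P(the pea under cup 5 | the dealer opened cup 6) = (1/24) / (1/5) = 5/24.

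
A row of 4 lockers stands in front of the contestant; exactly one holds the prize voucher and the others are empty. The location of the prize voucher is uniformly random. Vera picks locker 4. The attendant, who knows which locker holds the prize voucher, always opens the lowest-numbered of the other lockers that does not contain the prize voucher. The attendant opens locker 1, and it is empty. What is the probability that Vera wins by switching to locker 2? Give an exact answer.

Apply Bayes' rule, conditioning on where the prize voucher actually is.
If it is in locker 1 (prior 1/4): the attendant opened locker 1, so this case is ruled out; weight (1/4)·0 = 0.
If it is in any of lockers 2, 3, and 4 (prior 1/4 each): locker 1 is the lowest-numbered option available, probability 1; weight (1/4)·1 = 1/4 each.
The weights sum to 3/4.
So P(the prize voucher in locker 2 | the attendant opened locker 1) = (1/4) / (3/4) = 1/3.

1/3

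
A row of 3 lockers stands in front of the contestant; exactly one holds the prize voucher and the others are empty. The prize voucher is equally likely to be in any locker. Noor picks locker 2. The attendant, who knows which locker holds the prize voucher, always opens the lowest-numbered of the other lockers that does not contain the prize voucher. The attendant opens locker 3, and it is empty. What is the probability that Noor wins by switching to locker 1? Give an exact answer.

1

Condition on the true location of the prize voucher.
If it is in locker 1 (prior 1/3): locker 3 is the lowest-numbered option available, probability 1; weight (1/3)·1 = 1/3.
If it is in locker 2 (prior 1/3): the attendant would have opened locker 1 instead, probability 0; weight (1/3)·0 = 0.
If it is in locker 3 (prior 1/3): the attendant opened locker 3, so this case is ruled out; weight (1/3)·0 = 0.
The weights sum to 1/3.
So P(the prize voucher in locker 1 | the attendant opened locker 3) = (1/3) / (1/3) = 1.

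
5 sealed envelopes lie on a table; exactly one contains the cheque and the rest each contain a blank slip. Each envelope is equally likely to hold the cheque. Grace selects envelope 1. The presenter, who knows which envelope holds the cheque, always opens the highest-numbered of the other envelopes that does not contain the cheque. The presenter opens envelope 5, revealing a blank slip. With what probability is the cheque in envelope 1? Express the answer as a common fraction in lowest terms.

Condition on the true location of the cheque.
If it is in any of envelopes 1, 2, 3, and 4 (prior 1/5 each): envelope 5 is the highest-numbered option available, probability 1; weight (1/5)·1 = 1/5 each.
If it is in envelope 5 (prior 1/5): the presenter opened envelope 5, so this case is ruled out; weight (1/5)·0 = 0.
The weights sum to 4/5.
So P(the cheque in envelope 1 | the presenter opened envelope 5) = (1/5) / (4/5) = 1/4.

1/4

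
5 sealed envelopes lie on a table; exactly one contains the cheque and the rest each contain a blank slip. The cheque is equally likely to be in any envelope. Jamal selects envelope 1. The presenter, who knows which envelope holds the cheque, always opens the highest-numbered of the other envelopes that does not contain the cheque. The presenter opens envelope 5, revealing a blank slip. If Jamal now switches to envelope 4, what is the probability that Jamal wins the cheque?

Apply Bayes' rule, conditioning on where the cheque actually is.
If it is in any of envelopes 1, 2, 3, and 4 (prior 1/5 each): envelope 5 is the highest-numbered option available, probability 1; weight (1/5)·1 = 1/5 each.
If it is in envelope 5 (prior 1/5): the presenter opened envelope 5, so this case is ruled out; weight (1/5)·0 = 0.
The weights sum to 4/5.
So P(the cheque in envelope 4 | the presenter opened envelope 5) = (1/5) / (4/5) = 1/4.

1/4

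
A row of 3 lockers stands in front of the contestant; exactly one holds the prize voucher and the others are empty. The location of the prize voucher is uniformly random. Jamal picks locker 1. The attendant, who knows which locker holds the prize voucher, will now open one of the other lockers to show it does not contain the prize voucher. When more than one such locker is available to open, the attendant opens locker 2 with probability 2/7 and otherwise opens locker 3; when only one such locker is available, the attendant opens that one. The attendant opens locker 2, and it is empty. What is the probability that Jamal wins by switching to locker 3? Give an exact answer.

7/9

Condition on the true location of the prize voucher.
If it is in locker 1 (prior 1/3): locker 2 is available, opened with probability 2/7; weight (1/3)·(2/7) = 2/21.
If it is in locker 2 (prior 1/3): the attendant opened locker 2, so this case is ruled out; weight (1/3)·0 = 0.
If it is in locker 3 (prior 1/3): only locker 2 is available, probability 1; weight (1/3)·1 = 1/3.
The weights sum to 3/7.
So P(the prize voucher in locker 3 | the attendant opened locker 2) = (1/3) / (3/7) = 7/9.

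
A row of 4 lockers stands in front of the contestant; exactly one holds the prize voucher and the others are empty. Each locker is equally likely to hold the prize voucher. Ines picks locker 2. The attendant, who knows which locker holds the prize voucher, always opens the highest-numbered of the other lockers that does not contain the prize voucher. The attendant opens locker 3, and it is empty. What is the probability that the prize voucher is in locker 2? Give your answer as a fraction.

0

Consider each possible location of the prize voucher in turn.
If it is in either of lockers 1 and 2 (prior 1/4 each): the attendant would have opened locker 4 instead, probability 0; weight (1/4)·0 = 0 each.
If it is in locker 3 (prior 1/4): the attendant opened locker 3, so this case is ruled out; weight (1/4)·0 = 0.
If it is in locker 4 (prior 1/4): locker 3 is the highest-numbered option available, probability 1; weight (1/4)·1 = 1/4.
The weights sum to 1/4.
So P(the prize voucher in locker 2 | the attendant opened locker 3) = 0 / (1/4) = 0.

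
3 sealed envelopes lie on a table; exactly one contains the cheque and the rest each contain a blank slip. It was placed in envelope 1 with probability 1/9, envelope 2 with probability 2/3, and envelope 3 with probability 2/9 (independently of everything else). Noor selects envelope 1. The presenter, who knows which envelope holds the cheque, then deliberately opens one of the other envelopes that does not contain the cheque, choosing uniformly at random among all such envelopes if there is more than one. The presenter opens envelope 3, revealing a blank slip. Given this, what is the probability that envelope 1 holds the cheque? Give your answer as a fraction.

Apply Bayes' rule, conditioning on where the cheque actually is.
If it is in envelope 1 (prior 1/9): the presenter has 2 equally likely choices, so probability 1/2; weight (1/9)·(1/2) = 1/18.
If it is in envelope 2 (prior 2/3): the presenter has no choice, probability 1; weight (2/3)·1 = 2/3.
If it is in envelope 3 (prior 2/9): the presenter opened envelope 3, so this case is ruled out; weight (2/9)·0 = 0.
The weights sum to 13/18.
So P(the cheque in envelope 1 | the presenter opened envelope 3) = (1/18) / (13/18) = 1/13.

1/13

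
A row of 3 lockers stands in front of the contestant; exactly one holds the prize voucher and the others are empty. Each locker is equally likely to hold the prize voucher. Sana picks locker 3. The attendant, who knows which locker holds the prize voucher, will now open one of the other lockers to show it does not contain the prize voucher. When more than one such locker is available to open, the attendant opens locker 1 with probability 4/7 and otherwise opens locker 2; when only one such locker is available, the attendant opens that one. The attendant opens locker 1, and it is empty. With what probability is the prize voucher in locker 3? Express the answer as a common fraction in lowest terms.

Consider each possible location of the prize voucher in turn.
If it is in locker 1 (prior 1/3): the attendant opened locker 1, so this case is ruled out; weight (1/3)·0 = 0.
If it is in locker 2 (prior 1/3): only locker 1 is available, probability 1; weight (1/3)·1 = 1/3.
If it is in locker 3 (prior 1/3): locker 1 is available, opened with probability 4/7; weight (1/3)·(4/7) = 4/21.
The weights sum to 11/21.
So P(the prize voucher in locker 3 | the attendant opened locker 1) = (4/21) / (11/21) = 4/11.

4/11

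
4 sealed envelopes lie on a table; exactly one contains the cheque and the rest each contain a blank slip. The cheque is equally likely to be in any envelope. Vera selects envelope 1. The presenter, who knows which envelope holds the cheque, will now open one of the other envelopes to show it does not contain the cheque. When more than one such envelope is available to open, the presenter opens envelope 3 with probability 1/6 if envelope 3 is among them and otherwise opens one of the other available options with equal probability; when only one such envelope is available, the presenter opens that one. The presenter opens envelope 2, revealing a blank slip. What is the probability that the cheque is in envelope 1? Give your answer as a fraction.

5/21

Apply Bayes' rule, conditioning on where the cheque actually is.
If it is in envelope 1 (prior 1/4): envelope 3 is available but not opened; envelope 2 gets probability (1 − 1/6)/2 = 5/12; weight (1/4)·(5/12) = 5/48.
If it is in envelope 2 (prior 1/4): the presenter opened envelope 2, so this case is ruled out; weight (1/4)·0 = 0.
If it is in envelope 3 (prior 1/4): envelope 3 holds the prize so is unavailable; the presenter chooses uniformly among the 2 others, probability 1/2; weight (1/4)·(1/2) = 1/8.
If it is in envelope 4 (prior 1/4): envelope 3 is available but not opened, probability 5/6; weight (1/4)·(5/6) = 5/24.
The weights sum to 7/16.
So P(the cheque in envelope 1 | the presenter opened envelope 2) = (5/48) / (7/16) = 5/21.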